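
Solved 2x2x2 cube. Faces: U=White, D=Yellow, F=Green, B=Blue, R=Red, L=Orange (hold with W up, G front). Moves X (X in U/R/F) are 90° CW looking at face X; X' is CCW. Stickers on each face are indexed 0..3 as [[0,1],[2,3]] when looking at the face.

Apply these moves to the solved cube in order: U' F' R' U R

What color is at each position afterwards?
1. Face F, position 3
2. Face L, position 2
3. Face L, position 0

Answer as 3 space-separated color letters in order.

Answer: G O O

Derivation:
After move 1 (U'): U=WWWW F=OOGG R=GGRR B=RRBB L=BBOO
After move 2 (F'): F=OGOG U=WWGR R=YGYR D=BOYY L=BWOW
After move 3 (R'): R=GRYY U=WBGR F=OWOR D=BGYG B=YROB
After move 4 (U): U=GWRB F=GROR R=YRYY B=BWOB L=OWOW
After move 5 (R): R=YYYR U=GRRR F=GGOG D=BOYB B=BWWB
Query 1: F[3] = G
Query 2: L[2] = O
Query 3: L[0] = O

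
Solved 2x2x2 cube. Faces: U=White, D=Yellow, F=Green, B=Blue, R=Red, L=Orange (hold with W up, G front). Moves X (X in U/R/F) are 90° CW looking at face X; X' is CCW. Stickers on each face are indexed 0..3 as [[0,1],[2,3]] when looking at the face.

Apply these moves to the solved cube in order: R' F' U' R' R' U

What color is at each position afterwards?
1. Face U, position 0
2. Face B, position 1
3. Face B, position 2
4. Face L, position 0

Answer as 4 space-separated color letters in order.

Answer: W B B O

Derivation:
After move 1 (R'): R=RRRR U=WBWB F=GWGW D=YGYG B=YBYB
After move 2 (F'): F=WWGG U=WBRR R=GRYR D=OOYG L=OBOW
After move 3 (U'): U=BRWR F=OBGG R=WWYR B=GRYB L=YBOW
After move 4 (R'): R=WRWY U=BYWG F=ORGR D=OBYG B=GROB
After move 5 (R'): R=RYWW U=BOWG F=OYGG D=ORYR B=GRBB
After move 6 (U): U=WBGO F=RYGG R=GRWW B=YBBB L=OYOW
Query 1: U[0] = W
Query 2: B[1] = B
Query 3: B[2] = B
Query 4: L[0] = O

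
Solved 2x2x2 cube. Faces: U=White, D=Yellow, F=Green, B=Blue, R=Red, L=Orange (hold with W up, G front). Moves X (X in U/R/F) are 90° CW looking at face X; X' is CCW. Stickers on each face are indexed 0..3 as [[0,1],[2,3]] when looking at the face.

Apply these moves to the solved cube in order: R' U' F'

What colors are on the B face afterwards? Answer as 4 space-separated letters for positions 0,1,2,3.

After move 1 (R'): R=RRRR U=WBWB F=GWGW D=YGYG B=YBYB
After move 2 (U'): U=BBWW F=OOGW R=GWRR B=RRYB L=YBOO
After move 3 (F'): F=OWOG U=BBGR R=GWYR D=BOYG L=YWOW
Query: B face = RRYB

Answer: R R Y B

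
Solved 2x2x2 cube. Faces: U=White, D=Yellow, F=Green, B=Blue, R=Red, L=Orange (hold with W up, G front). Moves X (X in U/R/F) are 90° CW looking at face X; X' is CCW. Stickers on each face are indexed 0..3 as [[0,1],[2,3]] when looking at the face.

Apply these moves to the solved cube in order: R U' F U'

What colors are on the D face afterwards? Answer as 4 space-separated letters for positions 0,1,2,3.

After move 1 (R): R=RRRR U=WGWG F=GYGY D=YBYB B=WBWB
After move 2 (U'): U=GGWW F=OOGY R=GYRR B=RRWB L=WBOO
After move 3 (F): F=GOYO U=GGOB R=WYWR D=RGYB L=WYOB
After move 4 (U'): U=GBGO F=WYYO R=GOWR B=WYWB L=RROB
Query: D face = RGYB

Answer: R G Y B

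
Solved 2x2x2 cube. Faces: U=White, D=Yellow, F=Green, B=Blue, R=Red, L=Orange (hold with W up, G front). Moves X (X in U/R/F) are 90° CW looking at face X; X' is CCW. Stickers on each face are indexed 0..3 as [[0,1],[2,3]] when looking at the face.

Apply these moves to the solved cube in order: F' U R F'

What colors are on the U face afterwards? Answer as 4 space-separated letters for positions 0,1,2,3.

Answer: R R Y R

Derivation:
After move 1 (F'): F=GGGG U=WWRR R=YRYR D=OOYY L=OWOW
After move 2 (U): U=RWRW F=YRGG R=BBYR B=OWBB L=GGOW
After move 3 (R): R=YBRB U=RRRG F=YOGY D=OBYO B=WWWB
After move 4 (F'): F=OYYG U=RRYR R=BBOB D=GWYO L=GGOR
Query: U face = RRYR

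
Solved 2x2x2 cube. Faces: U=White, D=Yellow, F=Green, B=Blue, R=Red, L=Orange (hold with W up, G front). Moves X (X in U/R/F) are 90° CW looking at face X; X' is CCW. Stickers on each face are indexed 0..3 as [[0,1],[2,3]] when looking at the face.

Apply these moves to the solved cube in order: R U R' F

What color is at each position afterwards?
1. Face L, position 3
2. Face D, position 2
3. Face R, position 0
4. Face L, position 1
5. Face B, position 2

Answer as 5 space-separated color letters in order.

Answer: R Y G Y B

Derivation:
After move 1 (R): R=RRRR U=WGWG F=GYGY D=YBYB B=WBWB
After move 2 (U): U=WWGG F=RRGY R=WBRR B=OOWB L=GYOO
After move 3 (R'): R=BRWR U=WWGO F=RWGG D=YRYY B=BOBB
After move 4 (F): F=GRGW U=WWOY R=GROR D=WBYY L=GYOR
Query 1: L[3] = R
Query 2: D[2] = Y
Query 3: R[0] = G
Query 4: L[1] = Y
Query 5: B[2] = B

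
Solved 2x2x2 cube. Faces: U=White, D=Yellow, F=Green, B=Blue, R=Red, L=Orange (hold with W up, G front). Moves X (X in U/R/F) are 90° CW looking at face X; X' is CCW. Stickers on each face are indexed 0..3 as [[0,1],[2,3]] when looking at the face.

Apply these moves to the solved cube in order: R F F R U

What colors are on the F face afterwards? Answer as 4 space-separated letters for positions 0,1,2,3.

Answer: O O Y B

Derivation:
After move 1 (R): R=RRRR U=WGWG F=GYGY D=YBYB B=WBWB
After move 2 (F): F=GGYY U=WGOO R=WRGR D=RRYB L=OYOB
After move 3 (F): F=YGYG U=WGBY R=OROR D=GWYB L=OROR
After move 4 (R): R=OORR U=WGBG F=YWYB D=GWYW B=YBGB
After move 5 (U): U=BWGG F=OOYB R=YBRR B=ORGB L=YWOR
Query: F face = OOYB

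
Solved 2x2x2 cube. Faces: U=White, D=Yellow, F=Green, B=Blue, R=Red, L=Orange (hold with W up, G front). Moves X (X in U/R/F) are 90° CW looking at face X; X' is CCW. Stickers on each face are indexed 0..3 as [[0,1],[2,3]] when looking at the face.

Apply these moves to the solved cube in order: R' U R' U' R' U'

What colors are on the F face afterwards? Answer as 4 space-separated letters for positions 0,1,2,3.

Answer: G O G B

Derivation:
After move 1 (R'): R=RRRR U=WBWB F=GWGW D=YGYG B=YBYB
After move 2 (U): U=WWBB F=RRGW R=YBRR B=OOYB L=GWOO
After move 3 (R'): R=BRYR U=WYBO F=RWGB D=YRYW B=GOGB
After move 4 (U'): U=YOWB F=GWGB R=RWYR B=BRGB L=GOOO
After move 5 (R'): R=WRRY U=YGWB F=GOGB D=YWYB B=WRRB
After move 6 (U'): U=GBYW F=GOGB R=GORY B=WRRB L=WROO
Query: F face = GOGB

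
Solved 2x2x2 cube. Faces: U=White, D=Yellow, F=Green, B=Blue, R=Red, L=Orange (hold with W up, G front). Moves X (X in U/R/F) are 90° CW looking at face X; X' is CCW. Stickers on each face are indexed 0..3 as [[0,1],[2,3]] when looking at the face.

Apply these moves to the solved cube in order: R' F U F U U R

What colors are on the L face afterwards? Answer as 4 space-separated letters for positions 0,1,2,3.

Answer: O B O R

Derivation:
After move 1 (R'): R=RRRR U=WBWB F=GWGW D=YGYG B=YBYB
After move 2 (F): F=GGWW U=WBOO R=WRBR D=RRYG L=OYOG
After move 3 (U): U=OWOB F=WRWW R=YBBR B=OYYB L=GGOG
After move 4 (F): F=WWWR U=OWGG R=OBBR D=BYYG L=GROR
After move 5 (U): U=GOGW F=OBWR R=OYBR B=GRYB L=WWOR
After move 6 (U): U=GGWO F=OYWR R=GRBR B=WWYB L=OBOR
After move 7 (R): R=BGRR U=GYWR F=OYWG D=BYYW B=OWGB
Query: L face = OBOR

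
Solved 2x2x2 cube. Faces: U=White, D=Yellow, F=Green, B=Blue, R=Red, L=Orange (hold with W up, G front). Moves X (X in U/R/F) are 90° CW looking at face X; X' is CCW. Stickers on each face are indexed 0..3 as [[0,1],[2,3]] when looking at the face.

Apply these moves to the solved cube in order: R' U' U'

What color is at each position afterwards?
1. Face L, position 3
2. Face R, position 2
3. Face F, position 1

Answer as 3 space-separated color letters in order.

Answer: O R B

Derivation:
After move 1 (R'): R=RRRR U=WBWB F=GWGW D=YGYG B=YBYB
After move 2 (U'): U=BBWW F=OOGW R=GWRR B=RRYB L=YBOO
After move 3 (U'): U=BWBW F=YBGW R=OORR B=GWYB L=RROO
Query 1: L[3] = O
Query 2: R[2] = R
Query 3: F[1] = B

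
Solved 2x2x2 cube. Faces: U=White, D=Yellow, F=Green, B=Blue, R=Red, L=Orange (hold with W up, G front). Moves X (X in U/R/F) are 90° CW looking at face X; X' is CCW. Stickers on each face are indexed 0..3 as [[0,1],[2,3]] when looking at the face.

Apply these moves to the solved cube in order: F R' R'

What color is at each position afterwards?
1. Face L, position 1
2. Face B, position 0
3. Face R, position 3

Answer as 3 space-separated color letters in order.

Answer: Y G W

Derivation:
After move 1 (F): F=GGGG U=WWOO R=WRWR D=RRYY L=OYOY
After move 2 (R'): R=RRWW U=WBOB F=GWGO D=RGYG B=YBRB
After move 3 (R'): R=RWRW U=WROY F=GBGB D=RWYO B=GBGB
Query 1: L[1] = Y
Query 2: B[0] = G
Query 3: R[3] = W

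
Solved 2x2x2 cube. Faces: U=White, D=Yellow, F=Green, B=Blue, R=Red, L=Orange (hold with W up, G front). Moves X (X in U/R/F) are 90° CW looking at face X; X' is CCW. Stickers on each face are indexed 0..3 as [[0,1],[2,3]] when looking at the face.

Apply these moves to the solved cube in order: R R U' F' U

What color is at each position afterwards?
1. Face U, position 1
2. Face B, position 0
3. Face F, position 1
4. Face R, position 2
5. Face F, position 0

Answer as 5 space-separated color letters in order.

After move 1 (R): R=RRRR U=WGWG F=GYGY D=YBYB B=WBWB
After move 2 (R): R=RRRR U=WYWY F=GBGB D=YWYW B=GBGB
After move 3 (U'): U=YYWW F=OOGB R=GBRR B=RRGB L=GBOO
After move 4 (F'): F=OBOG U=YYGR R=WBYR D=BOYW L=GWOW
After move 5 (U): U=GYRY F=WBOG R=RRYR B=GWGB L=OBOW
Query 1: U[1] = Y
Query 2: B[0] = G
Query 3: F[1] = B
Query 4: R[2] = Y
Query 5: F[0] = W

Answer: Y G B Y W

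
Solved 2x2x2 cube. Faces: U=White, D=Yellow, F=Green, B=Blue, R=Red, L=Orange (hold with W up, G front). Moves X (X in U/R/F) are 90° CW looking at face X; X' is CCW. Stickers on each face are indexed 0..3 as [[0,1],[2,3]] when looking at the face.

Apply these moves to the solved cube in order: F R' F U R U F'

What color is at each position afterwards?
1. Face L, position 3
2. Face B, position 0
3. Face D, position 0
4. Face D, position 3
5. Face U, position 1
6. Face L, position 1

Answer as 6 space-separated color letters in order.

After move 1 (F): F=GGGG U=WWOO R=WRWR D=RRYY L=OYOY
After move 2 (R'): R=RRWW U=WBOB F=GWGO D=RGYG B=YBRB
After move 3 (F): F=GGOW U=WBYY R=ORBW D=WRYG L=OROG
After move 4 (U): U=YWYB F=OROW R=YBBW B=ORRB L=GGOG
After move 5 (R): R=BYWB U=YRYW F=OROG D=WRYO B=BRWB
After move 6 (U): U=YYWR F=BYOG R=BRWB B=GGWB L=OROG
After move 7 (F'): F=YGBO U=YYBW R=RRWB D=RGYO L=OROW
Query 1: L[3] = W
Query 2: B[0] = G
Query 3: D[0] = R
Query 4: D[3] = O
Query 5: U[1] = Y
Query 6: L[1] = R

Answer: W G R O Y R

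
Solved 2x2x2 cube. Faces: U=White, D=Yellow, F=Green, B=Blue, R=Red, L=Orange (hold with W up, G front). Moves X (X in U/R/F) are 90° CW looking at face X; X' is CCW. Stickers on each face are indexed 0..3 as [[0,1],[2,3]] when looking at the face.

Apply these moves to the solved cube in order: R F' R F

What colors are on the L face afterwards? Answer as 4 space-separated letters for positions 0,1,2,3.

Answer: O O O W

Derivation:
After move 1 (R): R=RRRR U=WGWG F=GYGY D=YBYB B=WBWB
After move 2 (F'): F=YYGG U=WGRR R=BRYR D=OOYB L=OGOW
After move 3 (R): R=YBRR U=WYRG F=YOGB D=OWYW B=RBGB
After move 4 (F): F=GYBO U=WYWG R=RBGR D=RYYW L=OOOW
Query: L face = OOOW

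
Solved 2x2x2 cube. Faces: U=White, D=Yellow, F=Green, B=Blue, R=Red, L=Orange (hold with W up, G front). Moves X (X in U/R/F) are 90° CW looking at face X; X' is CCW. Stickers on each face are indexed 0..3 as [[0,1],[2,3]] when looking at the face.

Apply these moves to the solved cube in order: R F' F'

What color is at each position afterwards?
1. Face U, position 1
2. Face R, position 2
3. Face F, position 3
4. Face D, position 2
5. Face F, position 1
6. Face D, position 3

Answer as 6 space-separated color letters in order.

Answer: G O G Y G B

Derivation:
After move 1 (R): R=RRRR U=WGWG F=GYGY D=YBYB B=WBWB
After move 2 (F'): F=YYGG U=WGRR R=BRYR D=OOYB L=OGOW
After move 3 (F'): F=YGYG U=WGBY R=OROR D=GWYB L=OROR
Query 1: U[1] = G
Query 2: R[2] = O
Query 3: F[3] = G
Query 4: D[2] = Y
Query 5: F[1] = G
Query 6: D[3] = B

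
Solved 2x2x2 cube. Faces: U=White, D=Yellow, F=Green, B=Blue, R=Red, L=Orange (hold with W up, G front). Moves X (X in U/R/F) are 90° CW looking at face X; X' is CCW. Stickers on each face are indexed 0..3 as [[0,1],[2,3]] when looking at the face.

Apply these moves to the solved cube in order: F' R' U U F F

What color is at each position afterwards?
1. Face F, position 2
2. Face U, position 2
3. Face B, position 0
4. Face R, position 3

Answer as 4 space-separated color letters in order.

After move 1 (F'): F=GGGG U=WWRR R=YRYR D=OOYY L=OWOW
After move 2 (R'): R=RRYY U=WBRB F=GWGR D=OGYG B=YBOB
After move 3 (U): U=RWBB F=RRGR R=YBYY B=OWOB L=GWOW
After move 4 (U): U=BRBW F=YBGR R=OWYY B=GWOB L=RROW
After move 5 (F): F=GYRB U=BRWR R=BWWY D=YOYG L=ROOG
After move 6 (F): F=RGBY U=BRGO R=WWRY D=WBYG L=RYOO
Query 1: F[2] = B
Query 2: U[2] = G
Query 3: B[0] = G
Query 4: R[3] = Y

Answer: B G G Y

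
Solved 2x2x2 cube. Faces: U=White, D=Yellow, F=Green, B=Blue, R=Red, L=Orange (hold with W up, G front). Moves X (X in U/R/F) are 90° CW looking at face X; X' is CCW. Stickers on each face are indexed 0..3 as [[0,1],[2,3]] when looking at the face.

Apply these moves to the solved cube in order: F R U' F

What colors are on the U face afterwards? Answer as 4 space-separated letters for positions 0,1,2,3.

After move 1 (F): F=GGGG U=WWOO R=WRWR D=RRYY L=OYOY
After move 2 (R): R=WWRR U=WGOG F=GRGY D=RBYB B=OBWB
After move 3 (U'): U=GGWO F=OYGY R=GRRR B=WWWB L=OBOY
After move 4 (F): F=GOYY U=GGYB R=WROR D=RGYB L=OROB
Query: U face = GGYB

Answer: G G Y B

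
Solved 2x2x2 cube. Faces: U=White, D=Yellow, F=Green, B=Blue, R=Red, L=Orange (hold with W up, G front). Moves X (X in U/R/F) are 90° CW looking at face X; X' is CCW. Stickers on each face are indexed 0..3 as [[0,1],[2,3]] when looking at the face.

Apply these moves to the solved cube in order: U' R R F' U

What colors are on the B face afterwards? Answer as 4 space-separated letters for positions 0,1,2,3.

Answer: B Y O B

Derivation:
After move 1 (U'): U=WWWW F=OOGG R=GGRR B=RRBB L=BBOO
After move 2 (R): R=RGRG U=WOWG F=OYGY D=YBYR B=WRWB
After move 3 (R): R=RRGG U=WYWY F=OBGR D=YWYW B=GROB
After move 4 (F'): F=BROG U=WYRG R=WRYG D=BOYW L=BYOW
After move 5 (U): U=RWGY F=WROG R=GRYG B=BYOB L=BROW
Query: B face = BYOB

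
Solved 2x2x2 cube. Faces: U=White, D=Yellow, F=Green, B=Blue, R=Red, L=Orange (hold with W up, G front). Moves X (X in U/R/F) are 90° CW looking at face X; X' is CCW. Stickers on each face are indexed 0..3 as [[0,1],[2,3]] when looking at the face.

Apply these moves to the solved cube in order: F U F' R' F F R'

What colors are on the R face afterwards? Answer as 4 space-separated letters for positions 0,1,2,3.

Answer: R R O W

Derivation:
After move 1 (F): F=GGGG U=WWOO R=WRWR D=RRYY L=OYOY
After move 2 (U): U=OWOW F=WRGG R=BBWR B=OYBB L=GGOY
After move 3 (F'): F=RGWG U=OWBW R=RBRR D=GYYY L=GWOO
After move 4 (R'): R=BRRR U=OBBO F=RWWW D=GGYG B=YYYB
After move 5 (F): F=WRWW U=OBOW R=BROR D=RBYG L=GGOG
After move 6 (F): F=WWWR U=OBGG R=ORWR D=OBYG L=GROB
After move 7 (R'): R=RROW U=OYGY F=WBWG D=OWYR B=GYBB
Query: R face = RROW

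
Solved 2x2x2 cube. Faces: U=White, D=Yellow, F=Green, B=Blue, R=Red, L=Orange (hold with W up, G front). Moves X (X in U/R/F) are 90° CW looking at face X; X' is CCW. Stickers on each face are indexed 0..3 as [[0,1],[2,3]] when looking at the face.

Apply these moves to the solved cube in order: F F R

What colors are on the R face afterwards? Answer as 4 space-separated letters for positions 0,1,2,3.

After move 1 (F): F=GGGG U=WWOO R=WRWR D=RRYY L=OYOY
After move 2 (F): F=GGGG U=WWYY R=OROR D=WWYY L=OROR
After move 3 (R): R=OORR U=WGYG F=GWGY D=WBYB B=YBWB
Query: R face = OORR

Answer: O O R R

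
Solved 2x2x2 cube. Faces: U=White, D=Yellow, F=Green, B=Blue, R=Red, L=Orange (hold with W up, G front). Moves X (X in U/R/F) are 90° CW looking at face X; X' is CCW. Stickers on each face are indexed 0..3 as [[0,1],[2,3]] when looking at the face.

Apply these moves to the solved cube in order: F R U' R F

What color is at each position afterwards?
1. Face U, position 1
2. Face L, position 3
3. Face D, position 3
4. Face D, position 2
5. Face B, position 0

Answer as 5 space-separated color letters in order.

After move 1 (F): F=GGGG U=WWOO R=WRWR D=RRYY L=OYOY
After move 2 (R): R=WWRR U=WGOG F=GRGY D=RBYB B=OBWB
After move 3 (U'): U=GGWO F=OYGY R=GRRR B=WWWB L=OBOY
After move 4 (R): R=RGRR U=GYWY F=OBGB D=RWYW B=OWGB
After move 5 (F): F=GOBB U=GYYB R=WGYR D=RRYW L=OROW
Query 1: U[1] = Y
Query 2: L[3] = W
Query 3: D[3] = W
Query 4: D[2] = Y
Query 5: B[0] = O

Answer: Y W W Y O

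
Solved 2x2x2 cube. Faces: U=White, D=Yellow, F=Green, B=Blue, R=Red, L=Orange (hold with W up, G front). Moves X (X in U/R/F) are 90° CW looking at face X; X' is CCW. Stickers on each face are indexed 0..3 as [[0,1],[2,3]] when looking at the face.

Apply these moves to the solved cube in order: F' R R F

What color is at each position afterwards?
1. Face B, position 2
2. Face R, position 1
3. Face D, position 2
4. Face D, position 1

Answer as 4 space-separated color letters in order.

Answer: G Y Y R

Derivation:
After move 1 (F'): F=GGGG U=WWRR R=YRYR D=OOYY L=OWOW
After move 2 (R): R=YYRR U=WGRG F=GOGY D=OBYB B=RBWB
After move 3 (R): R=RYRY U=WORY F=GBGB D=OWYR B=GBGB
After move 4 (F): F=GGBB U=WOWW R=RYYY D=RRYR L=OOOW
Query 1: B[2] = G
Query 2: R[1] = Y
Query 3: D[2] = Y
Query 4: D[1] = R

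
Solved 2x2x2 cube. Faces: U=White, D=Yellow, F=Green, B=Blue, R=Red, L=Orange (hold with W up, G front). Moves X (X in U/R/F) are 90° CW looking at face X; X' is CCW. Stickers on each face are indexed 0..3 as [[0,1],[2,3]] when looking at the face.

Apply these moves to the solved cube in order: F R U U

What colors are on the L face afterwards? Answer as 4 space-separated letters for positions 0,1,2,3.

Answer: W W O Y

Derivation:
After move 1 (F): F=GGGG U=WWOO R=WRWR D=RRYY L=OYOY
After move 2 (R): R=WWRR U=WGOG F=GRGY D=RBYB B=OBWB
After move 3 (U): U=OWGG F=WWGY R=OBRR B=OYWB L=GROY
After move 4 (U): U=GOGW F=OBGY R=OYRR B=GRWB L=WWOY
Query: L face = WWOY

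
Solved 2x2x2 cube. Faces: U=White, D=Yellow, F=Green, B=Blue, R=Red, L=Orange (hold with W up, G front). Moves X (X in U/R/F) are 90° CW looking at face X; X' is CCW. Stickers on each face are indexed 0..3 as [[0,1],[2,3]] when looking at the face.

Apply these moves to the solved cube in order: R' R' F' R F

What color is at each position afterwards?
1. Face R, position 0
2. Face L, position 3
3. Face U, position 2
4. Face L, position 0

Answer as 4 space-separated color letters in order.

After move 1 (R'): R=RRRR U=WBWB F=GWGW D=YGYG B=YBYB
After move 2 (R'): R=RRRR U=WYWY F=GBGB D=YWYW B=GBGB
After move 3 (F'): F=BBGG U=WYRR R=WRYR D=OOYW L=OYOW
After move 4 (R): R=YWRR U=WBRG F=BOGW D=OGYG B=RBYB
After move 5 (F): F=GBWO U=WBWY R=RWGR D=RYYG L=OOOG
Query 1: R[0] = R
Query 2: L[3] = G
Query 3: U[2] = W
Query 4: L[0] = O

Answer: R G W O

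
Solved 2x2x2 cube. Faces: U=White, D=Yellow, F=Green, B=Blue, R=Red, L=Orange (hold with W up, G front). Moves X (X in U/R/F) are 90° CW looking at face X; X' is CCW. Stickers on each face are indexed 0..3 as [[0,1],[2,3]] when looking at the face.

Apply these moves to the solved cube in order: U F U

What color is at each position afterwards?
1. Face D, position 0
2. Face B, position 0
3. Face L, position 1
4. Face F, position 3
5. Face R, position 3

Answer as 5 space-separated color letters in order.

After move 1 (U): U=WWWW F=RRGG R=BBRR B=OOBB L=GGOO
After move 2 (F): F=GRGR U=WWOG R=WBWR D=RBYY L=GYOY
After move 3 (U): U=OWGW F=WBGR R=OOWR B=GYBB L=GROY
Query 1: D[0] = R
Query 2: B[0] = G
Query 3: L[1] = R
Query 4: F[3] = R
Query 5: R[3] = R

Answer: R G R R R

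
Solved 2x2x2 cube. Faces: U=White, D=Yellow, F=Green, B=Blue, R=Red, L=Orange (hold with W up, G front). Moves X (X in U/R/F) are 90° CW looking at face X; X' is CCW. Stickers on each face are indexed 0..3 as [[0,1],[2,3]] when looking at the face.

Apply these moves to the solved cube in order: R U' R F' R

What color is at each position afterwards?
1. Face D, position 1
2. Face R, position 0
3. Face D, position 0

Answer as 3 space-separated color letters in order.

Answer: G Y B

Derivation:
After move 1 (R): R=RRRR U=WGWG F=GYGY D=YBYB B=WBWB
After move 2 (U'): U=GGWW F=OOGY R=GYRR B=RRWB L=WBOO
After move 3 (R): R=RGRY U=GOWY F=OBGB D=YWYR B=WRGB
After move 4 (F'): F=BBOG U=GORR R=WGYY D=BOYR L=WYOW
After move 5 (R): R=YWYG U=GBRG F=BOOR D=BGYW B=RROB
Query 1: D[1] = G
Query 2: R[0] = Y
Query 3: D[0] = B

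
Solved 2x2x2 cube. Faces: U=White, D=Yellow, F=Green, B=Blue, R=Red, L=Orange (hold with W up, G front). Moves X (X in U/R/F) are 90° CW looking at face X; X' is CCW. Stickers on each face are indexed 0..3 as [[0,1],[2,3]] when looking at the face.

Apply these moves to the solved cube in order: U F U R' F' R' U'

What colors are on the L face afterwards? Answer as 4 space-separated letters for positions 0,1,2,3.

Answer: R Y O G

Derivation:
After move 1 (U): U=WWWW F=RRGG R=BBRR B=OOBB L=GGOO
After move 2 (F): F=GRGR U=WWOG R=WBWR D=RBYY L=GYOY
After move 3 (U): U=OWGW F=WBGR R=OOWR B=GYBB L=GROY
After move 4 (R'): R=OROW U=OBGG F=WWGW D=RBYR B=YYBB
After move 5 (F'): F=WWWG U=OBOO R=BRRW D=RYYR L=GGOG
After move 6 (R'): R=RWBR U=OBOY F=WBWO D=RWYG B=RYYB
After move 7 (U'): U=BYOO F=GGWO R=WBBR B=RWYB L=RYOG
Query: L face = RYOG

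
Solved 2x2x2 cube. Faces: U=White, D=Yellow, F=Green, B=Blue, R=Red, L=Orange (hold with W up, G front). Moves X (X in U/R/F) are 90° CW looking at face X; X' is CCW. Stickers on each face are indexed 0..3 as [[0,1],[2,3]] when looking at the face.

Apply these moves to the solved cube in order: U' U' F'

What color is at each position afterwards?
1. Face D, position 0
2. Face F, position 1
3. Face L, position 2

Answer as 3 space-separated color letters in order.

After move 1 (U'): U=WWWW F=OOGG R=GGRR B=RRBB L=BBOO
After move 2 (U'): U=WWWW F=BBGG R=OORR B=GGBB L=RROO
After move 3 (F'): F=BGBG U=WWOR R=YOYR D=ROYY L=RWOW
Query 1: D[0] = R
Query 2: F[1] = G
Query 3: L[2] = O

Answer: R G O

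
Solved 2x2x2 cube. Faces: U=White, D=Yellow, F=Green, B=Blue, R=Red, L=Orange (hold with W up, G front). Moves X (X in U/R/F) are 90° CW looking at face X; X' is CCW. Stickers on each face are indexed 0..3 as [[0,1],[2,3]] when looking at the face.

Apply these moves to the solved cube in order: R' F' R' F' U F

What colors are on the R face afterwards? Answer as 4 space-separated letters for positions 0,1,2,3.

Answer: G B Y Y

Derivation:
After move 1 (R'): R=RRRR U=WBWB F=GWGW D=YGYG B=YBYB
After move 2 (F'): F=WWGG U=WBRR R=GRYR D=OOYG L=OBOW
After move 3 (R'): R=RRGY U=WYRY F=WBGR D=OWYG B=GBOB
After move 4 (F'): F=BRWG U=WYRG R=WROY D=BWYG L=OYOR
After move 5 (U): U=RWGY F=WRWG R=GBOY B=OYOB L=BROR
After move 6 (F): F=WWGR U=RWRR R=GBYY D=OGYG L=BBOW
Query: R face = GBYY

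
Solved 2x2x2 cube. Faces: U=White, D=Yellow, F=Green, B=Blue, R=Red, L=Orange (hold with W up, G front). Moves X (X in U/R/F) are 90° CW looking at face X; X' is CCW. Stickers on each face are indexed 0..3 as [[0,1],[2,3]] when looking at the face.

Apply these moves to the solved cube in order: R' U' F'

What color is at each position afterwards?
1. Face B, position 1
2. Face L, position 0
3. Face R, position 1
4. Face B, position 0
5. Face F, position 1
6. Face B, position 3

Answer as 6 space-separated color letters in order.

After move 1 (R'): R=RRRR U=WBWB F=GWGW D=YGYG B=YBYB
After move 2 (U'): U=BBWW F=OOGW R=GWRR B=RRYB L=YBOO
After move 3 (F'): F=OWOG U=BBGR R=GWYR D=BOYG L=YWOW
Query 1: B[1] = R
Query 2: L[0] = Y
Query 3: R[1] = W
Query 4: B[0] = R
Query 5: F[1] = W
Query 6: B[3] = B

Answer: R Y W R W B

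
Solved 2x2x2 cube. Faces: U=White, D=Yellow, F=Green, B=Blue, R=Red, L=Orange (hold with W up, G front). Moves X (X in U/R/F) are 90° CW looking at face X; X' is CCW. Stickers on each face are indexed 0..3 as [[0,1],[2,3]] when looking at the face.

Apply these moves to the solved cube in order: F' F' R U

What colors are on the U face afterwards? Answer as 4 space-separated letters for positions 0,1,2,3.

Answer: Y W G G

Derivation:
After move 1 (F'): F=GGGG U=WWRR R=YRYR D=OOYY L=OWOW
After move 2 (F'): F=GGGG U=WWYY R=OROR D=WWYY L=OROR
After move 3 (R): R=OORR U=WGYG F=GWGY D=WBYB B=YBWB
After move 4 (U): U=YWGG F=OOGY R=YBRR B=ORWB L=GWOR
Query: U face = YWGG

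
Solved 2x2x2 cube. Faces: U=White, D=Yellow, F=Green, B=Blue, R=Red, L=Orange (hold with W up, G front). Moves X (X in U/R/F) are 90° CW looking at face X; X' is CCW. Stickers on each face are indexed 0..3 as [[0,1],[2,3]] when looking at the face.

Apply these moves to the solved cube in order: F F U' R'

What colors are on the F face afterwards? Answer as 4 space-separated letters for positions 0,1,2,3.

After move 1 (F): F=GGGG U=WWOO R=WRWR D=RRYY L=OYOY
After move 2 (F): F=GGGG U=WWYY R=OROR D=WWYY L=OROR
After move 3 (U'): U=WYWY F=ORGG R=GGOR B=ORBB L=BBOR
After move 4 (R'): R=GRGO U=WBWO F=OYGY D=WRYG B=YRWB
Query: F face = OYGY

Answer: O Y G Y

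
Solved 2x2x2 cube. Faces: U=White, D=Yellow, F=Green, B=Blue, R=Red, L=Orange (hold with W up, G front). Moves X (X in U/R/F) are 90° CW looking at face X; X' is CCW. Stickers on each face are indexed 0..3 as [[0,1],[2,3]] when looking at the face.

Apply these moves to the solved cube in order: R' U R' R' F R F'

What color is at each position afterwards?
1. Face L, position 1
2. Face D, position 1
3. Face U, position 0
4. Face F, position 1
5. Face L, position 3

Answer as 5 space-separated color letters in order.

Answer: Y W W B O

Derivation:
After move 1 (R'): R=RRRR U=WBWB F=GWGW D=YGYG B=YBYB
After move 2 (U): U=WWBB F=RRGW R=YBRR B=OOYB L=GWOO
After move 3 (R'): R=BRYR U=WYBO F=RWGB D=YRYW B=GOGB
After move 4 (R'): R=RRBY U=WGBG F=RYGO D=YWYB B=WORB
After move 5 (F): F=GROY U=WGOW R=BRGY D=BRYB L=GYOW
After move 6 (R): R=GBYR U=WROY F=GROB D=BRYW B=WOGB
After move 7 (F'): F=RBGO U=WRGY R=RBBR D=YWYW L=GYOO
Query 1: L[1] = Y
Query 2: D[1] = W
Query 3: U[0] = W
Query 4: F[1] = B
Query 5: L[3] = O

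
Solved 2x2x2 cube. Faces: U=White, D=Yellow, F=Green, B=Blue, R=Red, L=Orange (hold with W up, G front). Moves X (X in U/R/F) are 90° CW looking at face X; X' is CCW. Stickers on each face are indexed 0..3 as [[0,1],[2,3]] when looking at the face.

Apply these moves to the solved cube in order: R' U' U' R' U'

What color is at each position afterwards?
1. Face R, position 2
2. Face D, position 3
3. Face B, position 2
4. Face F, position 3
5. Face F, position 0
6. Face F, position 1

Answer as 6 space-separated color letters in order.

Answer: O W G W R R

Derivation:
After move 1 (R'): R=RRRR U=WBWB F=GWGW D=YGYG B=YBYB
After move 2 (U'): U=BBWW F=OOGW R=GWRR B=RRYB L=YBOO
After move 3 (U'): U=BWBW F=YBGW R=OORR B=GWYB L=RROO
After move 4 (R'): R=OROR U=BYBG F=YWGW D=YBYW B=GWGB
After move 5 (U'): U=YGBB F=RRGW R=YWOR B=ORGB L=GWOO
Query 1: R[2] = O
Query 2: D[3] = W
Query 3: B[2] = G
Query 4: F[3] = W
Query 5: F[0] = R
Query 6: F[1] = R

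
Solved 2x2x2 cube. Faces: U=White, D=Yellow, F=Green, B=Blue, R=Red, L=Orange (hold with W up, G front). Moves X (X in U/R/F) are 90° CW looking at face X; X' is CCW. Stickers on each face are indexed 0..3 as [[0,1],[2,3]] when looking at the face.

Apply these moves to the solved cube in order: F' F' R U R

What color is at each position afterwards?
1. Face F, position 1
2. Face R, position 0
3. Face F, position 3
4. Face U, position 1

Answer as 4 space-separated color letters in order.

Answer: B R B O

Derivation:
After move 1 (F'): F=GGGG U=WWRR R=YRYR D=OOYY L=OWOW
After move 2 (F'): F=GGGG U=WWYY R=OROR D=WWYY L=OROR
After move 3 (R): R=OORR U=WGYG F=GWGY D=WBYB B=YBWB
After move 4 (U): U=YWGG F=OOGY R=YBRR B=ORWB L=GWOR
After move 5 (R): R=RYRB U=YOGY F=OBGB D=WWYO B=GRWB
Query 1: F[1] = B
Query 2: R[0] = R
Query 3: F[3] = B
Query 4: U[1] = O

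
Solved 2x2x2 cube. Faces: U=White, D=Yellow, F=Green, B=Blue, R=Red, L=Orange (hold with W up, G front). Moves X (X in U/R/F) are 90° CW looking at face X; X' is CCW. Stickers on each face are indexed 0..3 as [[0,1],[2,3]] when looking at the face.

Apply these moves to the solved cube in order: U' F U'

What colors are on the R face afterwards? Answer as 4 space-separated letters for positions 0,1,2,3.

After move 1 (U'): U=WWWW F=OOGG R=GGRR B=RRBB L=BBOO
After move 2 (F): F=GOGO U=WWOB R=WGWR D=RGYY L=BYOY
After move 3 (U'): U=WBWO F=BYGO R=GOWR B=WGBB L=RROY
Query: R face = GOWR

Answer: G O W R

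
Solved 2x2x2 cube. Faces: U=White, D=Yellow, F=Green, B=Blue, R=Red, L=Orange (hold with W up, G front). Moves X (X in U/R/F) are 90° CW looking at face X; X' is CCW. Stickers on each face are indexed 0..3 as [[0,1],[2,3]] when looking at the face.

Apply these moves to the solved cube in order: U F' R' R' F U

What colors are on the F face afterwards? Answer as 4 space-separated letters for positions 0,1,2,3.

After move 1 (U): U=WWWW F=RRGG R=BBRR B=OOBB L=GGOO
After move 2 (F'): F=RGRG U=WWBR R=YBYR D=GOYY L=GWOW
After move 3 (R'): R=BRYY U=WBBO F=RWRR D=GGYG B=YOOB
After move 4 (R'): R=RYBY U=WOBY F=RBRO D=GWYR B=GOGB
After move 5 (F): F=RROB U=WOWW R=BYYY D=BRYR L=GGOW
After move 6 (U): U=WWWO F=BYOB R=GOYY B=GGGB L=RROW
Query: F face = BYOB

Answer: B Y O B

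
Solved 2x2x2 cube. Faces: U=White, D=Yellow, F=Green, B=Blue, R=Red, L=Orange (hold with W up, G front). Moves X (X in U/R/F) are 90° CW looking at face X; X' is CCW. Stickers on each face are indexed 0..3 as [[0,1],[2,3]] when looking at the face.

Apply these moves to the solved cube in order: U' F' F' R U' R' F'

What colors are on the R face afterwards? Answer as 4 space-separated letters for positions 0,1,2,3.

After move 1 (U'): U=WWWW F=OOGG R=GGRR B=RRBB L=BBOO
After move 2 (F'): F=OGOG U=WWGR R=YGYR D=BOYY L=BWOW
After move 3 (F'): F=GGOO U=WWYY R=OGBR D=WWYY L=BROG
After move 4 (R): R=BORG U=WGYO F=GWOY D=WBYR B=YRWB
After move 5 (U'): U=GOWY F=BROY R=GWRG B=BOWB L=YROG
After move 6 (R'): R=WGGR U=GWWB F=BOOY D=WRYY B=ROBB
After move 7 (F'): F=OYBO U=GWWG R=RGWR D=RGYY L=YBOW
Query: R face = RGWR

Answer: R G W R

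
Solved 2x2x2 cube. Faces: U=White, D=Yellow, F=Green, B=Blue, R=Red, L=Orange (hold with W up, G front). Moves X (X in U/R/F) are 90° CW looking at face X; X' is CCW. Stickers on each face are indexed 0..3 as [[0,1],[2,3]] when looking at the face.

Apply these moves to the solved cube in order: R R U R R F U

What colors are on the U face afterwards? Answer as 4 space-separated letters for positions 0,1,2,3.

After move 1 (R): R=RRRR U=WGWG F=GYGY D=YBYB B=WBWB
After move 2 (R): R=RRRR U=WYWY F=GBGB D=YWYW B=GBGB
After move 3 (U): U=WWYY F=RRGB R=GBRR B=OOGB L=GBOO
After move 4 (R): R=RGRB U=WRYB F=RWGW D=YGYO B=YOWB
After move 5 (R): R=RRBG U=WWYW F=RGGO D=YWYY B=BORB
After move 6 (F): F=GROG U=WWOB R=YRWG D=BRYY L=GYOW
After move 7 (U): U=OWBW F=YROG R=BOWG B=GYRB L=GROW
Query: U face = OWBW

Answer: O W B W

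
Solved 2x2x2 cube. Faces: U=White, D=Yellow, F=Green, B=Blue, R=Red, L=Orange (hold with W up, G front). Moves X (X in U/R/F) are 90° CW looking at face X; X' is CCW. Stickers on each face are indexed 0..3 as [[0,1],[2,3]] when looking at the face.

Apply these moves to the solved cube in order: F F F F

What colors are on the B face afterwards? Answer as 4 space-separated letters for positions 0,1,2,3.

After move 1 (F): F=GGGG U=WWOO R=WRWR D=RRYY L=OYOY
After move 2 (F): F=GGGG U=WWYY R=OROR D=WWYY L=OROR
After move 3 (F): F=GGGG U=WWRR R=YRYR D=OOYY L=OWOW
After move 4 (F): F=GGGG U=WWWW R=RRRR D=YYYY L=OOOO
Query: B face = BBBB

Answer: B B B B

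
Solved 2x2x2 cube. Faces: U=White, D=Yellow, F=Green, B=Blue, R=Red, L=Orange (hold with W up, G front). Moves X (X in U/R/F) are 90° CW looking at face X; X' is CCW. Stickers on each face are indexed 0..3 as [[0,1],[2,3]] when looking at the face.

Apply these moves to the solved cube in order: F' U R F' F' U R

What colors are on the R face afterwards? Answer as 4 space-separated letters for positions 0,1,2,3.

After move 1 (F'): F=GGGG U=WWRR R=YRYR D=OOYY L=OWOW
After move 2 (U): U=RWRW F=YRGG R=BBYR B=OWBB L=GGOW
After move 3 (R): R=YBRB U=RRRG F=YOGY D=OBYO B=WWWB
After move 4 (F'): F=OYYG U=RRYR R=BBOB D=GWYO L=GGOR
After move 5 (F'): F=YGOY U=RRBO R=WBGB D=GRYO L=GROY
After move 6 (U): U=BROR F=WBOY R=WWGB B=GRWB L=YGOY
After move 7 (R): R=GWBW U=BBOY F=WROO D=GWYG B=RRRB
Query: R face = GWBW

Answer: G W B W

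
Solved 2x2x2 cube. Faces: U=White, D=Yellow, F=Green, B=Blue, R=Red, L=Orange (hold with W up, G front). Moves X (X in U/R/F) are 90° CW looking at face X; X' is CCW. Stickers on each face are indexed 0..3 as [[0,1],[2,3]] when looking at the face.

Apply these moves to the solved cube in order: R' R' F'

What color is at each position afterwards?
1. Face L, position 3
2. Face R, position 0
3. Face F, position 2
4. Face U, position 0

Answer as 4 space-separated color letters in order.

After move 1 (R'): R=RRRR U=WBWB F=GWGW D=YGYG B=YBYB
After move 2 (R'): R=RRRR U=WYWY F=GBGB D=YWYW B=GBGB
After move 3 (F'): F=BBGG U=WYRR R=WRYR D=OOYW L=OYOW
Query 1: L[3] = W
Query 2: R[0] = W
Query 3: F[2] = G
Query 4: U[0] = W

Answer: W W G W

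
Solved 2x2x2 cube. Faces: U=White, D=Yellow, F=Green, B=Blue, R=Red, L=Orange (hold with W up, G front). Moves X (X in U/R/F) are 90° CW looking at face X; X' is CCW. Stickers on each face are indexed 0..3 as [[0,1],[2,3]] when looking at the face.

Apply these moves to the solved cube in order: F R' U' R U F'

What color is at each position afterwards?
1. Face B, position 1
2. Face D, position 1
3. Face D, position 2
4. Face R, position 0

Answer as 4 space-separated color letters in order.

After move 1 (F): F=GGGG U=WWOO R=WRWR D=RRYY L=OYOY
After move 2 (R'): R=RRWW U=WBOB F=GWGO D=RGYG B=YBRB
After move 3 (U'): U=BBWO F=OYGO R=GWWW B=RRRB L=YBOY
After move 4 (R): R=WGWW U=BYWO F=OGGG D=RRYR B=ORBB
After move 5 (U): U=WBOY F=WGGG R=ORWW B=YBBB L=OGOY
After move 6 (F'): F=GGWG U=WBOW R=RRRW D=GYYR L=OYOO
Query 1: B[1] = B
Query 2: D[1] = Y
Query 3: D[2] = Y
Query 4: R[0] = R

Answer: B Y Y R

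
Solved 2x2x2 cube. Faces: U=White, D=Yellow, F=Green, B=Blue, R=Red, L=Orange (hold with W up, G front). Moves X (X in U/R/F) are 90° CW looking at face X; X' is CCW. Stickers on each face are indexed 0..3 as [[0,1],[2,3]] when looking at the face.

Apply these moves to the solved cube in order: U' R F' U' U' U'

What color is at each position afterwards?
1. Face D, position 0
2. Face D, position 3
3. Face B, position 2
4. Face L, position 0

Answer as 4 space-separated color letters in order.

After move 1 (U'): U=WWWW F=OOGG R=GGRR B=RRBB L=BBOO
After move 2 (R): R=RGRG U=WOWG F=OYGY D=YBYR B=WRWB
After move 3 (F'): F=YYOG U=WORR R=BGYG D=BOYR L=BGOW
After move 4 (U'): U=ORWR F=BGOG R=YYYG B=BGWB L=WROW
After move 5 (U'): U=RROW F=WROG R=BGYG B=YYWB L=BGOW
After move 6 (U'): U=RWRO F=BGOG R=WRYG B=BGWB L=YYOW
Query 1: D[0] = B
Query 2: D[3] = R
Query 3: B[2] = W
Query 4: L[0] = Y

Answer: B R W Y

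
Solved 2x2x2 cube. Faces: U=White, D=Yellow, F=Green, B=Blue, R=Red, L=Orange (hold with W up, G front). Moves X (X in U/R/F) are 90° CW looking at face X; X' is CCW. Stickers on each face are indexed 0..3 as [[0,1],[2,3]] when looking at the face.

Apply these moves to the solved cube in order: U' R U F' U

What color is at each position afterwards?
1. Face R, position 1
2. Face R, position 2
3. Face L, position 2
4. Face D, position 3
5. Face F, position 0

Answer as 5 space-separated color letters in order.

After move 1 (U'): U=WWWW F=OOGG R=GGRR B=RRBB L=BBOO
After move 2 (R): R=RGRG U=WOWG F=OYGY D=YBYR B=WRWB
After move 3 (U): U=WWGO F=RGGY R=WRRG B=BBWB L=OYOO
After move 4 (F'): F=GYRG U=WWWR R=BRYG D=YOYR L=OOOG
After move 5 (U): U=WWRW F=BRRG R=BBYG B=OOWB L=GYOG
Query 1: R[1] = B
Query 2: R[2] = Y
Query 3: L[2] = O
Query 4: D[3] = R
Query 5: F[0] = B

Answer: B Y O R B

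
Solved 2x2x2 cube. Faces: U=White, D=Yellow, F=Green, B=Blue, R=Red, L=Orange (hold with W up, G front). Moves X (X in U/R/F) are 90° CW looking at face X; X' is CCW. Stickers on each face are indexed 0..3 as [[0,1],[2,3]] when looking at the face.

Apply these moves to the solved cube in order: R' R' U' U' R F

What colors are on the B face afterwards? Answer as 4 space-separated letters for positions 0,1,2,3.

Answer: W B W B

Derivation:
After move 1 (R'): R=RRRR U=WBWB F=GWGW D=YGYG B=YBYB
After move 2 (R'): R=RRRR U=WYWY F=GBGB D=YWYW B=GBGB
After move 3 (U'): U=YYWW F=OOGB R=GBRR B=RRGB L=GBOO
After move 4 (U'): U=YWYW F=GBGB R=OORR B=GBGB L=RROO
After move 5 (R): R=RORO U=YBYB F=GWGW D=YGYG B=WBWB
After move 6 (F): F=GGWW U=YBOR R=YOBO D=RRYG L=RYOG
Query: B face = WBWB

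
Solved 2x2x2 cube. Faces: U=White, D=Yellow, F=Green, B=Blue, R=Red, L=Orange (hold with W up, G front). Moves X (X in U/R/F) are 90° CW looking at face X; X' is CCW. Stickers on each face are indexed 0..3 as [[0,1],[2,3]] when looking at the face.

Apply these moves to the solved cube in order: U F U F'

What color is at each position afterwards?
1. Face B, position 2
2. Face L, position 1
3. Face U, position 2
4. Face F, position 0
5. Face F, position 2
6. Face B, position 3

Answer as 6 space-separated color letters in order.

Answer: B W O B W B

Derivation:
After move 1 (U): U=WWWW F=RRGG R=BBRR B=OOBB L=GGOO
After move 2 (F): F=GRGR U=WWOG R=WBWR D=RBYY L=GYOY
After move 3 (U): U=OWGW F=WBGR R=OOWR B=GYBB L=GROY
After move 4 (F'): F=BRWG U=OWOW R=BORR D=RYYY L=GWOG
Query 1: B[2] = B
Query 2: L[1] = W
Query 3: U[2] = O
Query 4: F[0] = B
Query 5: F[2] = W
Query 6: B[3] = B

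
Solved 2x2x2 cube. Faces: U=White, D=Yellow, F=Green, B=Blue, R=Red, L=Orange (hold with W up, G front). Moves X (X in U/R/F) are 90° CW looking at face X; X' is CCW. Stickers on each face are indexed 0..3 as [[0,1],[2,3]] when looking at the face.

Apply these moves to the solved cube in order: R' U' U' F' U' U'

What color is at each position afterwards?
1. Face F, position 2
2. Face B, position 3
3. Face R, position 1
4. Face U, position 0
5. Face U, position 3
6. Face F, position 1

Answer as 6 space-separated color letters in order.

After move 1 (R'): R=RRRR U=WBWB F=GWGW D=YGYG B=YBYB
After move 2 (U'): U=BBWW F=OOGW R=GWRR B=RRYB L=YBOO
After move 3 (U'): U=BWBW F=YBGW R=OORR B=GWYB L=RROO
After move 4 (F'): F=BWYG U=BWOR R=GOYR D=ROYG L=RWOB
After move 5 (U'): U=WRBO F=RWYG R=BWYR B=GOYB L=GWOB
After move 6 (U'): U=ROWB F=GWYG R=RWYR B=BWYB L=GOOB
Query 1: F[2] = Y
Query 2: B[3] = B
Query 3: R[1] = W
Query 4: U[0] = R
Query 5: U[3] = B
Query 6: F[1] = W

Answer: Y B W R B W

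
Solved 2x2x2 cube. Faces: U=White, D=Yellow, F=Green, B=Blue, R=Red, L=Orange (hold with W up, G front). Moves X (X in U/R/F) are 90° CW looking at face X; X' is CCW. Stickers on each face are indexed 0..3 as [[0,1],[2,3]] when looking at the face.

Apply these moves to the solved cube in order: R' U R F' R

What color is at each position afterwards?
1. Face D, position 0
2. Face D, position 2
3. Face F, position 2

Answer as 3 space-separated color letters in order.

Answer: W Y R

Derivation:
After move 1 (R'): R=RRRR U=WBWB F=GWGW D=YGYG B=YBYB
After move 2 (U): U=WWBB F=RRGW R=YBRR B=OOYB L=GWOO
After move 3 (R): R=RYRB U=WRBW F=RGGG D=YYYO B=BOWB
After move 4 (F'): F=GGRG U=WRRR R=YYYB D=WOYO L=GWOB
After move 5 (R): R=YYBY U=WGRG F=GORO D=WWYB B=RORB
Query 1: D[0] = W
Query 2: D[2] = Y
Query 3: F[2] = R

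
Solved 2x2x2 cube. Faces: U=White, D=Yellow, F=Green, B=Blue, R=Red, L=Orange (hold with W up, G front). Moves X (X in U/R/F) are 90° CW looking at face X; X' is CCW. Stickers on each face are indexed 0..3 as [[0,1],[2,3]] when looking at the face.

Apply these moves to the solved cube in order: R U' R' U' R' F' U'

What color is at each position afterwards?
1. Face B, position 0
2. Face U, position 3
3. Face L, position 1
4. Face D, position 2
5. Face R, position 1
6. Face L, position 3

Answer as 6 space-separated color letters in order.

Answer: B G R Y W G

Derivation:
After move 1 (R): R=RRRR U=WGWG F=GYGY D=YBYB B=WBWB
After move 2 (U'): U=GGWW F=OOGY R=GYRR B=RRWB L=WBOO
After move 3 (R'): R=YRGR U=GWWR F=OGGW D=YOYY B=BRBB
After move 4 (U'): U=WRGW F=WBGW R=OGGR B=YRBB L=BROO
After move 5 (R'): R=GROG U=WBGY F=WRGW D=YBYW B=YROB
After move 6 (F'): F=RWWG U=WBGO R=BRYG D=ROYW L=BYOG
After move 7 (U'): U=BOWG F=BYWG R=RWYG B=BROB L=YROG
Query 1: B[0] = B
Query 2: U[3] = G
Query 3: L[1] = R
Query 4: D[2] = Y
Query 5: R[1] = W
Query 6: L[3] = G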